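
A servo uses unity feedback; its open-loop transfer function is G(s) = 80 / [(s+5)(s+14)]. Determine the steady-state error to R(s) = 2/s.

14/15

No free integrators in G(s): this is a type 0 system.
K_p = lim_{s→0} G(s) = 80 / (5·14) = 8/7.
e_ss = 2/(1 + K_p) = 2/(15/7) = 14/15.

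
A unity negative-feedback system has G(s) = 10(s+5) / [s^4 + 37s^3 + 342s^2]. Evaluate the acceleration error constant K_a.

25/171

The denominator has no term below 342s^2 — 2 poles at s=0, type 2.
K_a = lim_{s→0} s^2·G(s) = 10·5 / 342 = 25/171.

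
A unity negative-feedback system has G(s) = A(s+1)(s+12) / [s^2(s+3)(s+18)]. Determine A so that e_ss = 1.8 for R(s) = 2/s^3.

The open loop has two poles at the origin → type 2 system.
K_a = lim_{s→0} s^2·G(s) = A·1·12 / (3·18) = (2/9)·A.
e_ss = 2/K_a = 1.8 ⇒ K_a = 10/9 ⇒ A = (10/9)/(2/9) = 5.

5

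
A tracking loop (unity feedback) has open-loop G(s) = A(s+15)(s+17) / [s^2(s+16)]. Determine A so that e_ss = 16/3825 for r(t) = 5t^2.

150

G(s) has two factors of s in the denominator, so the system is type 2.
K_a = lim_{s→0} s^2·G(s) = A·15·17 / (16) = 15.9375·A.
e_ss = 10/K_a = 16/3825 ⇒ K_a = 2390.625 ⇒ A = 2390.625/15.9375 = 150.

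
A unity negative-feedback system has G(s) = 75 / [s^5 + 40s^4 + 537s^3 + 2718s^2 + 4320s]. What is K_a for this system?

Factoring s from the denominator leaves a polynomial with constant term 4320, so the system is type 1.
K_a = lim_{s→0} s^2·G(s) = 0 (the extra factor of s kills the finite limit).

0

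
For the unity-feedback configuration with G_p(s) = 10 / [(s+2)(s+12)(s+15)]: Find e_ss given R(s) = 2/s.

G_p(s) has no factors of s in the denominator, so the system is type 0.
K_p = lim_{s→0} G_p(s) = 10 / (2·12·15) = 1/36.
e_ss = 2/(1 + K_p) = 2/(37/36) = 72/37.

72/37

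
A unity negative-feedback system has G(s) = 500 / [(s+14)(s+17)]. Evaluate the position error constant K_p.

No free integrators in G(s): this is a type 0 system.
K_p = lim_{s→0} G(s) = 500 / (14·17) = 250/119.

250/119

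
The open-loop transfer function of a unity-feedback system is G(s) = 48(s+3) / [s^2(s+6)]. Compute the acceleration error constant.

Two free integrators in G(s): this is a type 2 system.
K_a = lim_{s→0} s^2·G(s) = 48·3 / (6) = 24.

24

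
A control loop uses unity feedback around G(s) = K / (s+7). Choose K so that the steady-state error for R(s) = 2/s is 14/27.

System type = 0 (no poles at s=0).
K_p = lim_{s→0} G(s) = K / (7) = (1/7)·K.
e_ss = 2/(1 + K_p) = 14/27 ⇒ 1 + (1/7)·K = 27/7 ⇒ K = 20.

20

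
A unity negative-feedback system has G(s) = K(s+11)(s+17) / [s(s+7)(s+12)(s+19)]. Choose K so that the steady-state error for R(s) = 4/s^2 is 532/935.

60

One free integrator in G(s): this is a type 1 system.
K_v = lim_{s→0} s·G(s) = K·11·17 / (7·12·19) = (187/1596)·K.
e_ss = 4/K_v = 532/935 ⇒ K_v = 935/133 ⇒ K = (935/133)/(187/1596) = 60.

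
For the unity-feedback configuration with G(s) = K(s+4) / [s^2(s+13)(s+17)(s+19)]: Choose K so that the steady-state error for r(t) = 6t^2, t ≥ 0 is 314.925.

40

Two free integrators in G(s): this is a type 2 system.
K_a = lim_{s→0} s^2·G(s) = K·4 / (13·17·19) = (4/4199)·K.
e_ss = 12/K_a = 314.925 ⇒ K_a = 160/4199 ⇒ K = (160/4199)/(4/4199) = 40.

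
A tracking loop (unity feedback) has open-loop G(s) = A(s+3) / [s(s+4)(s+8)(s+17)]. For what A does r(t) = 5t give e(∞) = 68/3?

The open loop has one pole at the origin → type 1 system.
K_v = lim_{s→0} s·G(s) = A·3 / (4·8·17) = (3/544)·A.
e_ss = 5/K_v = 68/3 ⇒ K_v = 15/68 ⇒ A = (15/68)/(3/544) = 40.

40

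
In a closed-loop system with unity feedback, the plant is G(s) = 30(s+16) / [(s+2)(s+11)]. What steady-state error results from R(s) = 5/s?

55/251

No free integrators in G(s): this is a type 0 system.
K_p = lim_{s→0} G(s) = 30·16 / (2·11) = 240/11.
e_ss = 5/(1 + K_p) = 5/(251/11) = 55/251.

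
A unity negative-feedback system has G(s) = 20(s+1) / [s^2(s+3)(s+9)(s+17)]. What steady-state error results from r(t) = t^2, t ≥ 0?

45.9

System type = 2 (two poles at s=0).
K_a = lim_{s→0} s^2·G(s) = 20·1 / (3·9·17) = 20/459.
r(t) = t^2 gives R(s) = 2/s^3.
e_ss = 2/K_a = 2/(20/459) = 45.9.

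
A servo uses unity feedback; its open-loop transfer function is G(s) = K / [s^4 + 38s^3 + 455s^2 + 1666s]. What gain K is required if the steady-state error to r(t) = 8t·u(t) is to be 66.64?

Factoring s from the denominator leaves a polynomial with constant term 1666, so the system is type 1.
K_v = lim_{s→0} s·G(s) = K / 1666 = (1/1666)·K.
e_ss = 8/K_v = 66.64 ⇒ K_v = 100/833 ⇒ K = (100/833)/(1/1666) = 200.

200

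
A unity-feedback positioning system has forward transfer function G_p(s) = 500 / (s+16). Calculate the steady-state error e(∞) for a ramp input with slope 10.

G_p(s) has no factors of s in the denominator, so the system is type 0.
K_v = lim_{s→0} s·G_p(s) = 0; the steady-state error to this ramp input grows without bound.

infinity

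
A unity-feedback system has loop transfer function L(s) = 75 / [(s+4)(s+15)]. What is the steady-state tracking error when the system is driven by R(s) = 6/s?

System type = 0 (no poles at s=0).
K_p = lim_{s→0} L(s) = 75 / (4·15) = 1.25.
e_ss = 6/(1 + K_p) = 6/2.25 = 8/3.

8/3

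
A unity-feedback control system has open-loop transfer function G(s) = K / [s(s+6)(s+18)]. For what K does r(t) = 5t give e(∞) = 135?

The open loop has one pole at the origin → type 1 system.
K_v = lim_{s→0} s·G(s) = K / (6·18) = (1/108)·K.
e_ss = 5/K_v = 135 ⇒ K_v = 1/27 ⇒ K = (1/27)/(1/108) = 4.

4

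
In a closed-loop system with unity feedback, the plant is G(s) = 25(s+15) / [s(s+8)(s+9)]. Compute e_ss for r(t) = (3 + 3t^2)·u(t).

G(s) has one factor of s in the denominator, so the system is type 1. By superposition:
  • 3: tracked with zero error.
  • 3t^2: a type-1 system cannot track it, e_ss → ∞.
The unbounded component dominates.

infinity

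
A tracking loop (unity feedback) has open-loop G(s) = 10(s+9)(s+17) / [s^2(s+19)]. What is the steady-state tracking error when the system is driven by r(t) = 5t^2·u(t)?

19/153

System type = 2 (two poles at s=0).
K_a = lim_{s→0} s^2·G(s) = 10·9·17 / (19) = 1530/19.
r(t) = 5t^2 gives R(s) = 10/s^3.
e_ss = 10/K_a = 10/(1530/19) = 19/153.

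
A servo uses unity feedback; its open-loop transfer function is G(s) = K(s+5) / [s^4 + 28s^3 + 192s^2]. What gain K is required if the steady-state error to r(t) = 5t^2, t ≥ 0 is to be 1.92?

200

Lowest-order denominator term is 192s^2, so the open loop has 2 poles at the origin → type 2 system.
K_a = lim_{s→0} s^2·G(s) = K·5 / 192 = (5/192)·K.
e_ss = 10/K_a = 1.92 ⇒ K_a = 125/24 ⇒ K = (125/24)/(5/192) = 200.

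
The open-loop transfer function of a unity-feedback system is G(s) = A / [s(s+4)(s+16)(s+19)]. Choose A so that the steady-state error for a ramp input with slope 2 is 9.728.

250

The open loop has one pole at the origin → type 1 system.
K_v = lim_{s→0} s·G(s) = A / (4·16·19) = (1/1216)·A.
e_ss = 2/K_v = 9.728 ⇒ K_v = 125/608 ⇒ A = (125/608)/(1/1216) = 250.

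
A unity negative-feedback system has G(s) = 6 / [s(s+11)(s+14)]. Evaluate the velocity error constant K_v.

G(s) has one factor of s in the denominator, so the system is type 1.
K_v = lim_{s→0} s·G(s) = 6 / (11·14) = 3/77.

3/77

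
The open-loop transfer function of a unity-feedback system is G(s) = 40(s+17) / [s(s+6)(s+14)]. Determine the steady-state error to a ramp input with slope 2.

21/85

G(s) has one factor of s in the denominator, so the system is type 1.
K_v = lim_{s→0} s·G(s) = 40·17 / (6·14) = 170/21.
e_ss = 2/K_v = 2/(170/21) = 21/85.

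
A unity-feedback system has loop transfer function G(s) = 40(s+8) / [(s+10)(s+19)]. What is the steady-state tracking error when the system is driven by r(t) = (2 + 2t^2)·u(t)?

The open loop has no poles at the origin → type 0 system. Treating each term separately:
  • 2: e_ss = 2/(1+K_p) with K_p=32/19 → 38/51.
  • 2t^2: a type-0 system cannot track it, e_ss → ∞.
The unbounded component dominates.

infinity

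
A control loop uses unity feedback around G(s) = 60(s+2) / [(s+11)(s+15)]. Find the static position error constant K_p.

8/11

No free integrators in G(s): this is a type 0 system.
K_p = lim_{s→0} G(s) = 60·2 / (11·15) = 8/11.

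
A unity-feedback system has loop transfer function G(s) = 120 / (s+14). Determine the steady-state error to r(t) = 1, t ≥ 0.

G(s) has no factors of s in the denominator, so the system is type 0.
K_p = lim_{s→0} G(s) = 120 / (14) = 60/7.
e_ss = 1/(1 + K_p) = 1/(67/7) = 7/67.

7/67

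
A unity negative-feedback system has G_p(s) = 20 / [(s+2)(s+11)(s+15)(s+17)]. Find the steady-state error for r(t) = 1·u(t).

The open loop has no poles at the origin → type 0 system.
K_p = lim_{s→0} G_p(s) = 20 / (2·11·15·17) = 2/561.
e_ss = 1/(1 + K_p) = 1/(563/561) = 561/563.

561/563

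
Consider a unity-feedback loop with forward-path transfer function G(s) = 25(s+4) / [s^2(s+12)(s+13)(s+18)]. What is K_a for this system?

The open loop has two poles at the origin → type 2 system.
K_a = lim_{s→0} s^2·G(s) = 25·4 / (12·13·18) = 25/702.

25/702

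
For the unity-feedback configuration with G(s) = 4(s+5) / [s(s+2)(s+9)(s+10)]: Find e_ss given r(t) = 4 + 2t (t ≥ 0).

18

The open loop has one pole at the origin → type 1 system. Taking each input component in turn:
  • 4: tracked with zero error.
  • 2t: e_ss = 2/K_v with K_v=1/9 → 18.
Total e_ss = 18.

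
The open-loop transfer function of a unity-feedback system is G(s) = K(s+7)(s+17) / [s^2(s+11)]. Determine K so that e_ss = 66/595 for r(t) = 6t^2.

10

G(s) has two factors of s in the denominator, so the system is type 2.
K_a = lim_{s→0} s^2·G(s) = K·7·17 / (11) = (119/11)·K.
e_ss = 12/K_a = 66/595 ⇒ K_a = 1190/11 ⇒ K = (1190/11)/(119/11) = 10.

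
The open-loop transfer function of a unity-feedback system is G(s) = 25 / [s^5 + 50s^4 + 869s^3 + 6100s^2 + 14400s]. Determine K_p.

K_p = lim_{s→0} G(s); with 1 pole at the origin the limit diverges, so K_p = ∞.

infinity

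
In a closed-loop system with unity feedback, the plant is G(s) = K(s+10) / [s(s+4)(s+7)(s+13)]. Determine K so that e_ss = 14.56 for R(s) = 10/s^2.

System type = 1 (one pole at s=0).
K_v = lim_{s→0} s·G(s) = K·10 / (4·7·13) = (5/182)·K.
e_ss = 10/K_v = 14.56 ⇒ K_v = 125/182 ⇒ K = (125/182)/(5/182) = 25.

25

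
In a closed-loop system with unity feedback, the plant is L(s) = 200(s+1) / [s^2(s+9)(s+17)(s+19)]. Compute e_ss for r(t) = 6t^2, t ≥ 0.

System type = 2 (two poles at s=0).
K_a = lim_{s→0} s^2·L(s) = 200·1 / (9·17·19) = 200/2907.
r(t) = 6t^2 gives R(s) = 12/s^3.
e_ss = 12/K_a = 12/(200/2907) = 174.42.

174.42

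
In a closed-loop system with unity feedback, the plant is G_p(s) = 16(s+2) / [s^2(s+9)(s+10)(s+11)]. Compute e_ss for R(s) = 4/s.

Two free integrators in G_p(s): this is a type 2 system.
A type-2 system has K_p = ∞, so it tracks a step input with zero steady-state error.

0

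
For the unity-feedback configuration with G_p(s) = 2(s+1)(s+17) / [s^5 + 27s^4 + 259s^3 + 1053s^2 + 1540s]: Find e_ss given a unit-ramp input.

770/17

Factoring s from the denominator leaves a polynomial with constant term 1540, so the system is type 1.
K_v = lim_{s→0} s·G_p(s) = 2·1·17 / 1540 = 17/770.
e_ss = 1/K_v = 1/(17/770) = 770/17.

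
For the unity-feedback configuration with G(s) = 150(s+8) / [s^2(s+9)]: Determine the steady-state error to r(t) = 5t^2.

0.075

The open loop has two poles at the origin → type 2 system.
K_a = lim_{s→0} s^2·G(s) = 150·8 / (9) = 400/3.
r(t) = 5t^2 gives R(s) = 10/s^3.
e_ss = 10/K_a = 10/(400/3) = 0.075.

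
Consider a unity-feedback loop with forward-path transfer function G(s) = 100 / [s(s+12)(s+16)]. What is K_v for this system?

System type = 1 (one pole at s=0).
K_v = lim_{s→0} s·G(s) = 100 / (12·16) = 25/48.

25/48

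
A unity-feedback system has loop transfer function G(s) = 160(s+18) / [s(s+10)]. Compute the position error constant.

K_p = lim_{s→0} G(s); with 1 pole at the origin the limit diverges, so K_p = ∞.

infinity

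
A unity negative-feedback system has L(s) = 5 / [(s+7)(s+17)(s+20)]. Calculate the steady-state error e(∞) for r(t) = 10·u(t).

4760/477

No free integrators in L(s): this is a type 0 system.
K_p = lim_{s→0} L(s) = 5 / (7·17·20) = 1/476.
e_ss = 10/(1 + K_p) = 10/(477/476) = 4760/477.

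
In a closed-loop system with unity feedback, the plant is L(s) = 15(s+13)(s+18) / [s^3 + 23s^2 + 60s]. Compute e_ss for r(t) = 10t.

20/117

Lowest-order denominator term is 60s, so the open loop has 1 pole at the origin → type 1 system.
K_v = lim_{s→0} s·L(s) = 15·13·18 / 60 = 58.5.
e_ss = 10/K_v = 10/58.5 = 20/117.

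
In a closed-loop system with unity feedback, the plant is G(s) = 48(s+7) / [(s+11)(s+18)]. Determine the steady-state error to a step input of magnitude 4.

No free integrators in G(s): this is a type 0 system.
K_p = lim_{s→0} G(s) = 48·7 / (11·18) = 56/33.
e_ss = 4/(1 + K_p) = 4/(89/33) = 132/89.

132/89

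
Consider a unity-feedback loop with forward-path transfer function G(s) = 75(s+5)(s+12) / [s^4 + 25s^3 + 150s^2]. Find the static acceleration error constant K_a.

30

Factoring s^2 from the denominator leaves a polynomial with constant term 150, so the system is type 2.
K_a = lim_{s→0} s^2·G(s) = 75·5·12 / 150 = 30.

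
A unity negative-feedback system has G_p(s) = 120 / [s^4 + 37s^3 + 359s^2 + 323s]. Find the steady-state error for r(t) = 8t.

323/15

The denominator has no term below 323s — 1 pole at s=0, type 1.
K_v = lim_{s→0} s·G_p(s) = 120 / 323 = 120/323.
e_ss = 8/K_v = 8/(120/323) = 323/15.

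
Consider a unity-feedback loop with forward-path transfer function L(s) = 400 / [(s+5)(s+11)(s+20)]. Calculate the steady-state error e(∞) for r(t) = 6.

L(s) has no factors of s in the denominator, so the system is type 0.
K_p = lim_{s→0} L(s) = 400 / (5·11·20) = 4/11.
e_ss = 6/(1 + K_p) = 6/(15/11) = 4.4.

4.4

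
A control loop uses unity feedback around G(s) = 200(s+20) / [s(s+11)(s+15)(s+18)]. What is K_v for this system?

G(s) has one factor of s in the denominator, so the system is type 1.
K_v = lim_{s→0} s·G(s) = 200·20 / (11·15·18) = 400/297.

400/297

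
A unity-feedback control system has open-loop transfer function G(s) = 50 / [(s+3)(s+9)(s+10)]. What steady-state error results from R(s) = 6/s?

System type = 0 (no poles at s=0).
K_p = lim_{s→0} G(s) = 50 / (3·9·10) = 5/27.
e_ss = 6/(1 + K_p) = 6/(32/27) = 5.0625.

5.0625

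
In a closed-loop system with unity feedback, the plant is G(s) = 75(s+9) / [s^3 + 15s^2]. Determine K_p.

infinity

K_p = lim_{s→0} G(s); with 2 poles at the origin the limit diverges, so K_p = ∞.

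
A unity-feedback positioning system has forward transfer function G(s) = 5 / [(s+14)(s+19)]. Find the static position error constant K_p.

5/266

System type = 0 (no poles at s=0).
K_p = lim_{s→0} G(s) = 5 / (14·19) = 5/266.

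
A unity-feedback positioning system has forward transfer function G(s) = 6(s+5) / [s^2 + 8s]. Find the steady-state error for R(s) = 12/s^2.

3.2

Factoring s from the denominator leaves a polynomial with constant term 8, so the system is type 1.
K_v = lim_{s→0} s·G(s) = 6·5 / 8 = 3.75.
e_ss = 12/K_v = 12/3.75 = 3.2.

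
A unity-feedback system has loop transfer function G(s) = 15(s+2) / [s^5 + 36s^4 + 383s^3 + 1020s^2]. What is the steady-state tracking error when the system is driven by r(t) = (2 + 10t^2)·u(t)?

680

The denominator has no term below 1020s^2 — 2 poles at s=0, type 2. Treating each term separately:
  • 2: tracked with zero error.
  • 10t^2: e_ss = 20/K_a with K_a=1/34 → 680.
Total e_ss = 680.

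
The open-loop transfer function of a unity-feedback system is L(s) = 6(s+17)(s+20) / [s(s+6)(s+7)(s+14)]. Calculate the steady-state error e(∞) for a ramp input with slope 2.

49/85

System type = 1 (one pole at s=0).
K_v = lim_{s→0} s·L(s) = 6·17·20 / (6·7·14) = 170/49.
e_ss = 2/K_v = 2/(170/49) = 49/85.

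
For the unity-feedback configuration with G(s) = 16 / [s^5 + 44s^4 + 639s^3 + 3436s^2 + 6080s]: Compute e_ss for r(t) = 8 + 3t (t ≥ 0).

Lowest-order denominator term is 6080s, so the open loop has 1 pole at the origin → type 1 system. By superposition:
  • 8: tracked with zero error.
  • 3t: e_ss = 3/K_v with K_v=1/380 → 1140.
Total e_ss = 1140.

1140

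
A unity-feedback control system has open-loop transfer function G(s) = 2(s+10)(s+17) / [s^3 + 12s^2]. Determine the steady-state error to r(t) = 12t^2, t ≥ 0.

Lowest-order denominator term is 12s^2, so the open loop has 2 poles at the origin → type 2 system.
K_a = lim_{s→0} s^2·G(s) = 2·10·17 / 12 = 85/3.
r(t) = 12t^2 gives R(s) = 24/s^3.
e_ss = 24/K_a = 24/(85/3) = 72/85.

72/85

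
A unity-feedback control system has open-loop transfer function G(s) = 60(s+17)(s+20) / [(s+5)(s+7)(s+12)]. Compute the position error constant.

G(s) has no factors of s in the denominator, so the system is type 0.
K_p = lim_{s→0} G(s) = 60·17·20 / (5·7·12) = 340/7.

340/7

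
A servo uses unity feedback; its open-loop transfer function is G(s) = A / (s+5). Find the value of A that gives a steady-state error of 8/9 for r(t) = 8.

40

System type = 0 (no poles at s=0).
K_p = lim_{s→0} G(s) = A / (5) = 0.2·A.
e_ss = 8/(1 + K_p) = 8/9 ⇒ 1 + 0.2·A = 9 ⇒ A = 40.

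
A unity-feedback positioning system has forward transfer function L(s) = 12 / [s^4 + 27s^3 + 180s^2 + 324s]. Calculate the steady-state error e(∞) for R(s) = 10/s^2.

Factoring s from the denominator leaves a polynomial with constant term 324, so the system is type 1.
K_v = lim_{s→0} s·L(s) = 12 / 324 = 1/27.
e_ss = 10/K_v = 10/(1/27) = 270.

270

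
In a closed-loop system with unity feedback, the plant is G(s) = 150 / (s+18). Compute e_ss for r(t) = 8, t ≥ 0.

6/7

System type = 0 (no poles at s=0).
K_p = lim_{s→0} G(s) = 150 / (18) = 25/3.
e_ss = 8/(1 + K_p) = 8/(28/3) = 6/7.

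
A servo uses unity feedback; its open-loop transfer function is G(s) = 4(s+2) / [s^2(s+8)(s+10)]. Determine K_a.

Two free integrators in G(s): this is a type 2 system.
K_a = lim_{s→0} s^2·G(s) = 4·2 / (8·10) = 0.1.

0.1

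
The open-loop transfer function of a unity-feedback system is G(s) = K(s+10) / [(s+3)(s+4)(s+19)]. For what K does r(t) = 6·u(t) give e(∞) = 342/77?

G(s) has no factors of s in the denominator, so the system is type 0.
K_p = lim_{s→0} G(s) = K·10 / (3·4·19) = (5/114)·K.
e_ss = 6/(1 + K_p) = 342/77 ⇒ 1 + (5/114)·K = 77/57 ⇒ K = 8.

8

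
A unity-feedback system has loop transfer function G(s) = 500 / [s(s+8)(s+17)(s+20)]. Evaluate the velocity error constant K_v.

25/136

One free integrator in G(s): this is a type 1 system.
K_v = lim_{s→0} s·G(s) = 500 / (8·17·20) = 25/136.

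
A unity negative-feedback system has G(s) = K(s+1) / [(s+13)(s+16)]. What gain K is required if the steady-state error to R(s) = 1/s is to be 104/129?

G(s) has no factors of s in the denominator, so the system is type 0.
K_p = lim_{s→0} G(s) = K·1 / (13·16) = (1/208)·K.
e_ss = 1/(1 + K_p) = 104/129 ⇒ 1 + (1/208)·K = 129/104 ⇒ K = 50.

50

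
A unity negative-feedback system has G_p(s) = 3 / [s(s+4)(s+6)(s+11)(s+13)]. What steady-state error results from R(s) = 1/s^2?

System type = 1 (one pole at s=0).
K_v = lim_{s→0} s·G_p(s) = 3 / (4·6·11·13) = 1/1144.
e_ss = 1/K_v = 1/(1/1144) = 1144.

1144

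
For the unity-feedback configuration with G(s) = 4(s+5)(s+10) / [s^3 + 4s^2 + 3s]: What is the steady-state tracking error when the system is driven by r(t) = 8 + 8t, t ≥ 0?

Lowest-order denominator term is 3s, so the open loop has 1 pole at the origin → type 1 system. Taking each input component in turn:
  • 8: tracked with zero error.
  • 8t: e_ss = 8/K_v with K_v=200/3 → 0.12.
Total e_ss = 0.12.

0.12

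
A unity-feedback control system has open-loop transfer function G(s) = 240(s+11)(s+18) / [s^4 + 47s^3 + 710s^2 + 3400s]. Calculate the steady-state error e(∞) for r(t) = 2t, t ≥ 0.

85/594

Lowest-order denominator term is 3400s, so the open loop has 1 pole at the origin → type 1 system.
K_v = lim_{s→0} s·G(s) = 240·11·18 / 3400 = 1188/85.
e_ss = 2/K_v = 2/(1188/85) = 85/594.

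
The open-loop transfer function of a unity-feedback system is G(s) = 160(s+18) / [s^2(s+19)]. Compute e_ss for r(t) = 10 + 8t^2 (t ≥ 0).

System type = 2 (two poles at s=0). Taking each input component in turn:
  • 10: tracked with zero error.
  • 8t^2: e_ss = 16/K_a with K_a=2880/19 → 19/180.
Total e_ss = 19/180.

19/180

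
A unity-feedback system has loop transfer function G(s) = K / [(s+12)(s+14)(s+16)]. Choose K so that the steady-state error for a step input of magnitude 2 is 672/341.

No free integrators in G(s): this is a type 0 system.
K_p = lim_{s→0} G(s) = K / (12·14·16) = (1/2688)·K.
e_ss = 2/(1 + K_p) = 672/341 ⇒ 1 + (1/2688)·K = 341/336 ⇒ K = 40.

40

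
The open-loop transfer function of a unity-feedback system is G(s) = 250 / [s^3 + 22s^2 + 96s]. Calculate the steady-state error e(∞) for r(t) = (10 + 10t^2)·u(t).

Lowest-order denominator term is 96s, so the open loop has 1 pole at the origin → type 1 system. Taking each input component in turn:
  • 10: tracked with zero error.
  • 10t^2: a type-1 system cannot track it, e_ss → ∞.
The unbounded component dominates.

infinity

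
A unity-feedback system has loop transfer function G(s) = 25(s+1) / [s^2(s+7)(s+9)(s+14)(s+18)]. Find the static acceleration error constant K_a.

Two free integrators in G(s): this is a type 2 system.
K_a = lim_{s→0} s^2·G(s) = 25·1 / (7·9·14·18) = 25/15876.

25/15876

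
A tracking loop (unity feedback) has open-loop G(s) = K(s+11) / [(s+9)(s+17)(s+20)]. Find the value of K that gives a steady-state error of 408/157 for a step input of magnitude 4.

150

G(s) has no factors of s in the denominator, so the system is type 0.
K_p = lim_{s→0} G(s) = K·11 / (9·17·20) = (11/3060)·K.
e_ss = 4/(1 + K_p) = 408/157 ⇒ 1 + (11/3060)·K = 157/102 ⇒ K = 150.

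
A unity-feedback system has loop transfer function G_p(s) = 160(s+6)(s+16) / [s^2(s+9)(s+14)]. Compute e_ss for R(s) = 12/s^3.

63/640

Two free integrators in G_p(s): this is a type 2 system.
K_a = lim_{s→0} s^2·G_p(s) = 160·6·16 / (9·14) = 2560/21.
r(t) = 6t^2 gives R(s) = 12/s^3.
e_ss = 12/K_a = 12/(2560/21) = 63/640.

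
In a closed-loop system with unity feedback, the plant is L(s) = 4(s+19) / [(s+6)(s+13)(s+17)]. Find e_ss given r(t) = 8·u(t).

System type = 0 (no poles at s=0).
K_p = lim_{s→0} L(s) = 4·19 / (6·13·17) = 38/663.
e_ss = 8/(1 + K_p) = 8/(701/663) = 5304/701.

5304/701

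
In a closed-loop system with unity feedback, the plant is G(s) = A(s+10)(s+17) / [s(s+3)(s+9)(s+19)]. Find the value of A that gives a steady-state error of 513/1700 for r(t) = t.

10

G(s) has one factor of s in the denominator, so the system is type 1.
K_v = lim_{s→0} s·G(s) = A·10·17 / (3·9·19) = (170/513)·A.
e_ss = 1/K_v = 513/1700 ⇒ K_v = 1700/513 ⇒ A = (1700/513)/(170/513) = 10.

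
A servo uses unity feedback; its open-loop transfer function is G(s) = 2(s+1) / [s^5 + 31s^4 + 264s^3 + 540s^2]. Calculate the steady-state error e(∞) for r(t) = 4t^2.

Factoring s^2 from the denominator leaves a polynomial with constant term 540, so the system is type 2.
K_a = lim_{s→0} s^2·G(s) = 2·1 / 540 = 1/270.
r(t) = 4t^2 gives R(s) = 8/s^3.
e_ss = 8/K_a = 8/(1/270) = 2160.

2160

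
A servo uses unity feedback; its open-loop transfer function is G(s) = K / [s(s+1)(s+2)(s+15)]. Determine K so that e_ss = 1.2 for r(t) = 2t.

50

G(s) has one factor of s in the denominator, so the system is type 1.
K_v = lim_{s→0} s·G(s) = K / (1·2·15) = (1/30)·K.
e_ss = 2/K_v = 1.2 ⇒ K_v = 5/3 ⇒ K = (5/3)/(1/30) = 50.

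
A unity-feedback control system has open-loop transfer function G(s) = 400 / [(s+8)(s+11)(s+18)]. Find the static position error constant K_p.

No free integrators in G(s): this is a type 0 system.
K_p = lim_{s→0} G(s) = 400 / (8·11·18) = 25/99.

25/99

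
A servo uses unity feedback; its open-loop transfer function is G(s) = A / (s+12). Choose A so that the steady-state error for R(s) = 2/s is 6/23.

G(s) has no factors of s in the denominator, so the system is type 0.
K_p = lim_{s→0} G(s) = A / (12) = (1/12)·A.
e_ss = 2/(1 + K_p) = 6/23 ⇒ 1 + (1/12)·A = 23/3 ⇒ A = 80.

80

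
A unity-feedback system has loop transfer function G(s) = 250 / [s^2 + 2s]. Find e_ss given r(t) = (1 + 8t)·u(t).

0.064

The denominator has no term below 2s — 1 pole at s=0, type 1. Treating each term separately:
  • 1: tracked with zero error.
  • 8t: e_ss = 8/K_v with K_v=125 → 0.064.
Total e_ss = 0.064.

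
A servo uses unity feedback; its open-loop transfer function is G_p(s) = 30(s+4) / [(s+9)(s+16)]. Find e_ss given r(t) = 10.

60/11

G_p(s) has no factors of s in the denominator, so the system is type 0.
K_p = lim_{s→0} G_p(s) = 30·4 / (9·16) = 5/6.
e_ss = 10/(1 + K_p) = 10/(11/6) = 60/11.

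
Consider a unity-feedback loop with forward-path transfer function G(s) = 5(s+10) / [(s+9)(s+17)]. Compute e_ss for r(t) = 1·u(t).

153/203

No free integrators in G(s): this is a type 0 system.
K_p = lim_{s→0} G(s) = 5·10 / (9·17) = 50/153.
e_ss = 1/(1 + K_p) = 1/(203/153) = 153/203.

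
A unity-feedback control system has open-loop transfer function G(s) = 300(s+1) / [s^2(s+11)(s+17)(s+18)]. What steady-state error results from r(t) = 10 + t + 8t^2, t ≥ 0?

179.52

The open loop has two poles at the origin → type 2 system. By superposition:
  • 10: tracked with zero error.
  • t: tracked with zero error.
  • 8t^2: e_ss = 16/K_a with K_a=50/561 → 179.52.
Total e_ss = 179.52.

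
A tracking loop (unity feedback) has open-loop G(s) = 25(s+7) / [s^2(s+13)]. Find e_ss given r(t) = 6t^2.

Two free integrators in G(s): this is a type 2 system.
K_a = lim_{s→0} s^2·G(s) = 25·7 / (13) = 175/13.
r(t) = 6t^2 gives R(s) = 12/s^3.
e_ss = 12/K_a = 12/(175/13) = 156/175.

156/175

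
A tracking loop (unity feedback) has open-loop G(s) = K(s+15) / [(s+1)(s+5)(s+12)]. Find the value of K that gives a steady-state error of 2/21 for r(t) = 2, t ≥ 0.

80

The open loop has no poles at the origin → type 0 system.
K_p = lim_{s→0} G(s) = K·15 / (1·5·12) = 0.25·K.
e_ss = 2/(1 + K_p) = 2/21 ⇒ 1 + 0.25·K = 21 ⇒ K = 80.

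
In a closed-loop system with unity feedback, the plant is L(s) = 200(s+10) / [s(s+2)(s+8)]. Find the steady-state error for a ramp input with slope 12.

0.096

One free integrator in L(s): this is a type 1 system.
K_v = lim_{s→0} s·L(s) = 200·10 / (2·8) = 125.
e_ss = 12/K_v = 12/125 = 0.096.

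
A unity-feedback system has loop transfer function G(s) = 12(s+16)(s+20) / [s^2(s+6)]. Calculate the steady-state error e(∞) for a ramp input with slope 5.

0

System type = 2 (two poles at s=0).
K_v = ∞ for a type-2 system; e_ss to a ramp is zero.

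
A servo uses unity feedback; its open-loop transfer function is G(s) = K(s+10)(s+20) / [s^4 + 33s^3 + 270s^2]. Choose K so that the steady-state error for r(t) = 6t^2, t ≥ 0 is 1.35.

12

The denominator has no term below 270s^2 — 2 poles at s=0, type 2.
K_a = lim_{s→0} s^2·G(s) = K·10·20 / 270 = (20/27)·K.
e_ss = 12/K_a = 1.35 ⇒ K_a = 80/9 ⇒ K = (80/9)/(20/27) = 12.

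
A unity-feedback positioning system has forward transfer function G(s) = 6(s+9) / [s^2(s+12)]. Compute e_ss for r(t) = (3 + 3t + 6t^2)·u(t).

The open loop has two poles at the origin → type 2 system. By superposition:
  • 3: tracked with zero error.
  • 3t: tracked with zero error.
  • 6t^2: e_ss = 12/K_a with K_a=4.5 → 8/3.
Total e_ss = 8/3.

8/3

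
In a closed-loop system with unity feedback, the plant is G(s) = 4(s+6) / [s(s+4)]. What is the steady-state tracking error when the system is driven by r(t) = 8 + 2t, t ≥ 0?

The open loop has one pole at the origin → type 1 system. Taking each input component in turn:
  • 8: tracked with zero error.
  • 2t: e_ss = 2/K_v with K_v=6 → 1/3.
Total e_ss = 1/3.

1/3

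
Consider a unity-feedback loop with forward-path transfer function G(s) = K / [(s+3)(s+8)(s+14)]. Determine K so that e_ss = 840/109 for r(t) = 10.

G(s) has no factors of s in the denominator, so the system is type 0.
K_p = lim_{s→0} G(s) = K / (3·8·14) = (1/336)·K.
e_ss = 10/(1 + K_p) = 840/109 ⇒ 1 + (1/336)·K = 109/84 ⇒ K = 100.

100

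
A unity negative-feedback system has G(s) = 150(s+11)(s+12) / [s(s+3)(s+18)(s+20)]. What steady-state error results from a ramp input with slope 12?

System type = 1 (one pole at s=0).
K_v = lim_{s→0} s·G(s) = 150·11·12 / (3·18·20) = 55/3.
e_ss = 12/K_v = 12/(55/3) = 36/55.

36/55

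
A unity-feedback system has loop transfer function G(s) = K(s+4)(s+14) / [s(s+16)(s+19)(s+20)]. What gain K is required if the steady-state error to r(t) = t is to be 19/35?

200

G(s) has one factor of s in the denominator, so the system is type 1.
K_v = lim_{s→0} s·G(s) = K·4·14 / (16·19·20) = (7/760)·K.
e_ss = 1/K_v = 19/35 ⇒ K_v = 35/19 ⇒ K = (35/19)/(7/760) = 200.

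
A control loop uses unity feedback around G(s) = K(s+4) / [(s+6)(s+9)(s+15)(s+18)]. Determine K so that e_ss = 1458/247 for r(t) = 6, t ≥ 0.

60

The open loop has no poles at the origin → type 0 system.
K_p = lim_{s→0} G(s) = K·4 / (6·9·15·18) = (1/3645)·K.
e_ss = 6/(1 + K_p) = 1458/247 ⇒ 1 + (1/3645)·K = 247/243 ⇒ K = 60.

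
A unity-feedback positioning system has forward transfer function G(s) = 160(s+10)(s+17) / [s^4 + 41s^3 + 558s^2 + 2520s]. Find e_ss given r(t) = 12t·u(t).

The denominator has no term below 2520s — 1 pole at s=0, type 1.
K_v = lim_{s→0} s·G(s) = 160·10·17 / 2520 = 680/63.
e_ss = 12/K_v = 12/(680/63) = 189/170.

189/170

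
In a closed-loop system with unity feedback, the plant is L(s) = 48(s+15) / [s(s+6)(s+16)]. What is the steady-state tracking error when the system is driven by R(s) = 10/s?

The open loop has one pole at the origin → type 1 system.
K_p = ∞ for a type-1 system; e_ss to a step is zero.

0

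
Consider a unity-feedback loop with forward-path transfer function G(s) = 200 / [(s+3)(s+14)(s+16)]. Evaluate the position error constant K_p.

25/84

No free integrators in G(s): this is a type 0 system.
K_p = lim_{s→0} G(s) = 200 / (3·14·16) = 25/84.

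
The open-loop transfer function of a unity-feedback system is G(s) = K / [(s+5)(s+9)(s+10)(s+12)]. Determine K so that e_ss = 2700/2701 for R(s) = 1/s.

2

The open loop has no poles at the origin → type 0 system.
K_p = lim_{s→0} G(s) = K / (5·9·10·12) = (1/5400)·K.
e_ss = 1/(1 + K_p) = 2700/2701 ⇒ 1 + (1/5400)·K = 2701/2700 ⇒ K = 2.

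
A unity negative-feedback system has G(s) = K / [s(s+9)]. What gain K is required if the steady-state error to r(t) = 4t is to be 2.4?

One free integrator in G(s): this is a type 1 system.
K_v = lim_{s→0} s·G(s) = K / (9) = (1/9)·K.
e_ss = 4/K_v = 2.4 ⇒ K_v = 5/3 ⇒ K = (5/3)/(1/9) = 15.

15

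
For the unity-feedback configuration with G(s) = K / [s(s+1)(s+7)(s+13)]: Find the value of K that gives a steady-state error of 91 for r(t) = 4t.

System type = 1 (one pole at s=0).
K_v = lim_{s→0} s·G(s) = K / (1·7·13) = (1/91)·K.
e_ss = 4/K_v = 91 ⇒ K_v = 4/91 ⇒ K = (4/91)/(1/91) = 4.

4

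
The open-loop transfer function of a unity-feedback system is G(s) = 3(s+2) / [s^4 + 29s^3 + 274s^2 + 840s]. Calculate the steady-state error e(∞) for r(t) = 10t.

Factoring s from the denominator leaves a polynomial with constant term 840, so the system is type 1.
K_v = lim_{s→0} s·G(s) = 3·2 / 840 = 1/140.
e_ss = 10/K_v = 10/(1/140) = 1400.

1400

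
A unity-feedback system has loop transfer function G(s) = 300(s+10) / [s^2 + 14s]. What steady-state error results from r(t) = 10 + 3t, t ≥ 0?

Lowest-order denominator term is 14s, so the open loop has 1 pole at the origin → type 1 system. Taking each input component in turn:
  • 10: tracked with zero error.
  • 3t: e_ss = 3/K_v with K_v=1500/7 → 0.014.
Total e_ss = 0.014.

0.014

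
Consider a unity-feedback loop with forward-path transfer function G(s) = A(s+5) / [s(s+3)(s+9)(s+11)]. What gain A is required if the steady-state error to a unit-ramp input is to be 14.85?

4

System type = 1 (one pole at s=0).
K_v = lim_{s→0} s·G(s) = A·5 / (3·9·11) = (5/297)·A.
e_ss = 1/K_v = 14.85 ⇒ K_v = 20/297 ⇒ A = (20/297)/(5/297) = 4.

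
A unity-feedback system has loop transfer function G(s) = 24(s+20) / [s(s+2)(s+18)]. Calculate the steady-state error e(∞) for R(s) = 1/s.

G(s) has one factor of s in the denominator, so the system is type 1.
A type-1 system has K_p = ∞, so it tracks a step input with zero steady-state error.

0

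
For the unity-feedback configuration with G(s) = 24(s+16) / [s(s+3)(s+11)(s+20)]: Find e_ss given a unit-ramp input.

The open loop has one pole at the origin → type 1 system.
K_v = lim_{s→0} s·G(s) = 24·16 / (3·11·20) = 32/55.
e_ss = 1/K_v = 1/(32/55) = 55/32.

55/32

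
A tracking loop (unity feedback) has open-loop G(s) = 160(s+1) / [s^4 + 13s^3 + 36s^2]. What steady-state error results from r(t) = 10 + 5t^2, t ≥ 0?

2.25

The denominator has no term below 36s^2 — 2 poles at s=0, type 2. Treating each term separately:
  • 10: tracked with zero error.
  • 5t^2: e_ss = 10/K_a with K_a=40/9 → 2.25.
Total e_ss = 2.25.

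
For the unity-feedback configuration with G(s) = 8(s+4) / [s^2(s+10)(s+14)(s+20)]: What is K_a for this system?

2/175

The open loop has two poles at the origin → type 2 system.
K_a = lim_{s→0} s^2·G(s) = 8·4 / (10·14·20) = 2/175.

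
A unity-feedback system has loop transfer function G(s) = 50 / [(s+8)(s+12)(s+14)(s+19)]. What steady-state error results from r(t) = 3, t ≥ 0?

38304/12793

G(s) has no factors of s in the denominator, so the system is type 0.
K_p = lim_{s→0} G(s) = 50 / (8·12·14·19) = 25/12768.
e_ss = 3/(1 + K_p) = 3/(12793/12768) = 38304/12793.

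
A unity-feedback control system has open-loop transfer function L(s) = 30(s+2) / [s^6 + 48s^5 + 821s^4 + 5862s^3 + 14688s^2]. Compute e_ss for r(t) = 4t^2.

1958.4

Factoring s^2 from the denominator leaves a polynomial with constant term 14688, so the system is type 2.
K_a = lim_{s→0} s^2·L(s) = 30·2 / 14688 = 5/1224.
r(t) = 4t^2 gives R(s) = 8/s^3.
e_ss = 8/K_a = 8/(5/1224) = 1958.4.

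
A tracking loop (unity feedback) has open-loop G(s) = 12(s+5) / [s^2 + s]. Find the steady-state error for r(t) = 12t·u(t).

The denominator has no term below s — 1 pole at s=0, type 1.
K_v = lim_{s→0} s·G(s) = 12·5 / 1 = 60.
e_ss = 12/K_v = 12/60 = 0.2.

0.2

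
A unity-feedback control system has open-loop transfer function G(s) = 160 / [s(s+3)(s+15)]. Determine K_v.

32/9

G(s) has one factor of s in the denominator, so the system is type 1.
K_v = lim_{s→0} s·G(s) = 160 / (3·15) = 32/9.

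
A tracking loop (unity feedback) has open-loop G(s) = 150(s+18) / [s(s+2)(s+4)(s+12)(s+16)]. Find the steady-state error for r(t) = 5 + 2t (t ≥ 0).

One free integrator in G(s): this is a type 1 system. By superposition:
  • 5: tracked with zero error.
  • 2t: e_ss = 2/K_v with K_v=225/128 → 256/225.
Total e_ss = 256/225.

256/225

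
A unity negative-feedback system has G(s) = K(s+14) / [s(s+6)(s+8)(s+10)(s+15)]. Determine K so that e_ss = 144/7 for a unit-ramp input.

System type = 1 (one pole at s=0).
K_v = lim_{s→0} s·G(s) = K·14 / (6·8·10·15) = (7/3600)·K.
e_ss = 1/K_v = 144/7 ⇒ K_v = 7/144 ⇒ K = (7/144)/(7/3600) = 25.

25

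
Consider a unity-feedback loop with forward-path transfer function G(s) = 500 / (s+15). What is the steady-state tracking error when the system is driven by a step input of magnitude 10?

30/103

System type = 0 (no poles at s=0).
K_p = lim_{s→0} G(s) = 500 / (15) = 100/3.
e_ss = 10/(1 + K_p) = 10/(103/3) = 30/103.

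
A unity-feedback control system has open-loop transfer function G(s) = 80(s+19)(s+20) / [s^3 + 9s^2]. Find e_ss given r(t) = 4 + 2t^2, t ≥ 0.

9/7600

Lowest-order denominator term is 9s^2, so the open loop has 2 poles at the origin → type 2 system. Taking each input component in turn:
  • 4: tracked with zero error.
  • 2t^2: e_ss = 4/K_a with K_a=30400/9 → 9/7600.
Total e_ss = 9/7600.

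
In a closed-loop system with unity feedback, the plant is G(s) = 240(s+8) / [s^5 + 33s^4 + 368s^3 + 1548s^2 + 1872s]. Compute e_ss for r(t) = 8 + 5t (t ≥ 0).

4.875

Lowest-order denominator term is 1872s, so the open loop has 1 pole at the origin → type 1 system. Taking each input component in turn:
  • 8: tracked with zero error.
  • 5t: e_ss = 5/K_v with K_v=40/39 → 4.875.
Total e_ss = 4.875.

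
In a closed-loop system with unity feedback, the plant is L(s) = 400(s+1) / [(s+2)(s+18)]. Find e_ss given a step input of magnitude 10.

90/109

System type = 0 (no poles at s=0).
K_p = lim_{s→0} L(s) = 400·1 / (2·18) = 100/9.
e_ss = 10/(1 + K_p) = 10/(109/9) = 90/109.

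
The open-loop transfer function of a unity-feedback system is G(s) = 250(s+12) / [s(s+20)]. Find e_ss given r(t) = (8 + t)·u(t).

1/150

One free integrator in G(s): this is a type 1 system. Treating each term separately:
  • 8: tracked with zero error.
  • t: e_ss = 1/K_v with K_v=150 → 1/150.
Total e_ss = 1/150.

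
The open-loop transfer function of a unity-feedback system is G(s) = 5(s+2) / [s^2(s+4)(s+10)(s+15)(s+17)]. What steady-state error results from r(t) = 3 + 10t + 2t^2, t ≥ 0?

4080

G(s) has two factors of s in the denominator, so the system is type 2. Taking each input component in turn:
  • 3: tracked with zero error.
  • 10t: tracked with zero error.
  • 2t^2: e_ss = 4/K_a with K_a=1/1020 → 4080.
Total e_ss = 4080.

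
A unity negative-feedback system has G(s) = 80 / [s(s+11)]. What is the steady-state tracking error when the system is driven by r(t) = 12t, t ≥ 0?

1.65

G(s) has one factor of s in the denominator, so the system is type 1.
K_v = lim_{s→0} s·G(s) = 80 / (11) = 80/11.
e_ss = 12/K_v = 12/(80/11) = 1.65.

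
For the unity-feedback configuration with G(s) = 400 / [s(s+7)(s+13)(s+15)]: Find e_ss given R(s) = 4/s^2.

13.65

One free integrator in G(s): this is a type 1 system.
K_v = lim_{s→0} s·G(s) = 400 / (7·13·15) = 80/273.
e_ss = 4/K_v = 4/(80/273) = 13.65.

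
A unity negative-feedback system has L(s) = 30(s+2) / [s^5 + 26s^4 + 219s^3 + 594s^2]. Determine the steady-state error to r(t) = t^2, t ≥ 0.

19.8

Lowest-order denominator term is 594s^2, so the open loop has 2 poles at the origin → type 2 system.
K_a = lim_{s→0} s^2·L(s) = 30·2 / 594 = 10/99.
r(t) = t^2 gives R(s) = 2/s^3.
e_ss = 2/K_a = 2/(10/99) = 19.8.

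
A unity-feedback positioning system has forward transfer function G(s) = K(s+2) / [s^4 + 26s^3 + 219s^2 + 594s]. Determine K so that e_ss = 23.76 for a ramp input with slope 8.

100

Lowest-order denominator term is 594s, so the open loop has 1 pole at the origin → type 1 system.
K_v = lim_{s→0} s·G(s) = K·2 / 594 = (1/297)·K.
e_ss = 8/K_v = 23.76 ⇒ K_v = 100/297 ⇒ K = (100/297)/(1/297) = 100.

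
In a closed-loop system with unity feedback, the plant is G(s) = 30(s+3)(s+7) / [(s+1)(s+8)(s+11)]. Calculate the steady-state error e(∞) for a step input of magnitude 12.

528/359

No free integrators in G(s): this is a type 0 system.
K_p = lim_{s→0} G(s) = 30·3·7 / (1·8·11) = 315/44.
e_ss = 12/(1 + K_p) = 12/(359/44) = 528/359.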